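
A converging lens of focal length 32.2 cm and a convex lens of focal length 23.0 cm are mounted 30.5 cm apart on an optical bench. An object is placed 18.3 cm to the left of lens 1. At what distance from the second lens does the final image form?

Lens 1: 1/d_i1 = 1/f₁ − 1/d_o1 = 1/(32.2) − 1/(18.3) = -0.02359, so d_i1 = -42.39 cm.
The intermediate image is 42.39 cm to the left of lens 1 (virtual), which is 30.5 − (-42.39) = 72.89 cm to the left of lens 2, so d_o2 = +72.89 cm.
Lens 2: 1/d_i2 = 1/f₂ − 1/d_o2 = 1/(23.0) − 1/(72.89) = 0.02976, so d_i2 = 33.6 cm.
The final image is real, 33.6 cm to the right of lens 2 (overall magnification ≈ -1.1).

33.6 cm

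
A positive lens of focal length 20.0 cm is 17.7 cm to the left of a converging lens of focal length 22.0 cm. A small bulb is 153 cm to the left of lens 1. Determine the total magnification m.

m = -0.121

Lens 1: 1/d_i1 = 1/(20.0) − 1/(153) = 0.04346, so d_i1 = 23.01 cm; m₁ = −d_i1/d_o1 = -0.1504.
d_o2 = 17.7 − (23.01) = -5.310 cm (virtual object).
Lens 2: 1/d_i2 = 1/(22.0) − 1/(-5.310) = 0.2338, so d_i2 = 4.278 cm; m₂ = −d_i2/d_o2 = +0.8056.
m = m₁·m₂ = (-0.1504)(+0.8056) = -0.121.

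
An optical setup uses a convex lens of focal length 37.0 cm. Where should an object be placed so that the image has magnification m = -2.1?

m = −d_i/d_o ⇒ d_i = −m·d_o.
1/f = 1/d_o + 1/d_i = 1/d_o − 1/(m·d_o) = (1 − 1/m)/d_o, so d_o = f(1 − 1/m) = (37.00)(1 − 1/(-2.1)) = 54.6 cm.

54.6 cm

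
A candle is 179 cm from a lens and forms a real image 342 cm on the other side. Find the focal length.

f = 118 cm (converging)

Real image ⇒ d_i = +342 cm.
1/f = 1/d_o + 1/d_i = 1/(179) + 1/(342) = 0.008511, so f = 118 cm.
Since f is positive, the lens is converging.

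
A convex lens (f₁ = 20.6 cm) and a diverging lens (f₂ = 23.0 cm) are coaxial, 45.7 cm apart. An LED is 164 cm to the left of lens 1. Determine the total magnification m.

Lens 1: 1/d_i1 = 1/(20.6) − 1/(164) = 0.04245, so d_i1 = 23.56 cm; m₁ = −d_i1/d_o1 = -0.1437.
d_o2 = 45.7 − (23.56) = 22.14 cm.
f₂ = −23.0 cm (diverging).
Lens 2: 1/d_i2 = 1/(-23.0) − 1/(22.14) = -0.08865, so d_i2 = -11.28 cm; m₂ = −d_i2/d_o2 = +0.5095.
m = m₁·m₂ = (-0.1437)(+0.5095) = -0.0732.

m = -0.0732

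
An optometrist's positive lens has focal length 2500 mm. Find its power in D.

P = +0.400 D

f = 250 cm = 2.50 m.
P = 1/f = 1/(2.50 m) = +0.400 D.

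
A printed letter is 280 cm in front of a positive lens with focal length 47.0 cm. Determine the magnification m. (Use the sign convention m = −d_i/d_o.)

1/d_i = 1/f − 1/d_o = 1/(47.00) − 1/(280) = 0.01771, so d_i = 56.48 cm.
m = −d_i/d_o = −(56.48)/(280) = -0.202.
The image is real, inverted and reduced, on the far side of the lens.

m = -0.202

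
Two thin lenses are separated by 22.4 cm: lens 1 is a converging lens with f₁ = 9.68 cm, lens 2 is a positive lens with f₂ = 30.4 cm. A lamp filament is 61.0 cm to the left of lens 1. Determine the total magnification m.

Lens 1: 1/d_i1 = 1/(9.68) − 1/(61.0) = 0.08691, so d_i1 = 11.51 cm; m₁ = −d_i1/d_o1 = -0.1887.
d_o2 = 22.4 − (11.51) = 10.89 cm.
Lens 2: 1/d_i2 = 1/(30.4) − 1/(10.89) = -0.05893, so d_i2 = -16.97 cm; m₂ = −d_i2/d_o2 = +1.558.
m = m₁·m₂ = (-0.1887)(+1.558) = -0.294.

m = -0.294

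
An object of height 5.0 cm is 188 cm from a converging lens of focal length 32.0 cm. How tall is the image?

1.03 cm

1/d_i = 1/f − 1/d_o = 1/(32.00) − 1/(188) = 0.02593, so d_i = 38.56 cm.
m = −d_i/d_o = -0.2051.
|h_i| = |m|·h_o = 0.2051 × 5.0 = 1.03 cm. The image is real, inverted and reduced, on the far side of the lens.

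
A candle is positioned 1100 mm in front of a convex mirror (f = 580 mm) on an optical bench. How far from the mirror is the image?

380 mm

For a convex mirror, f = -580 mm.
Mirror equation: 1/s_i = 1/f − 1/s_o = 1/(-580.0) − 1/(1100) = -0.001724 − 0.0009091 = -0.002633, so s_i = -380 mm.
The image is virtual, upright and reduced, behind the mirror.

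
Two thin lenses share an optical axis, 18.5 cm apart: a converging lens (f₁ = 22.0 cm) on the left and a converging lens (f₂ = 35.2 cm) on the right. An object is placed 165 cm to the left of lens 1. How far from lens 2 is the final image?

5.76 cm

Lens 1: 1/d_i1 = 1/f₁ − 1/d_o1 = 1/(22.0) − 1/(165) = 0.03939, so d_i1 = 25.38 cm.
The intermediate image is 25.38 cm to the right of lens 1, which lies 6.880 cm to the right of lens 2 — a virtual object — so d_o2 = −6.880 cm.
Lens 2: 1/d_i2 = 1/f₂ − 1/d_o2 = 1/(35.2) − 1/(-6.880) = 0.1738, so d_i2 = 5.76 cm.
The final image is real, 5.76 cm to the right of lens 2 (overall magnification ≈ -0.13).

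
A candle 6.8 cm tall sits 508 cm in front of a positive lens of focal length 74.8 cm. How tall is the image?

1.17 cm

1/d_i = 1/f − 1/d_o = 1/(74.80) − 1/(508) = 0.01140, so d_i = 87.72 cm.
m = −d_i/d_o = -0.1727.
|h_i| = |m|·h_o = 0.1727 × 6.8 = 1.17 cm. The image is real, inverted and reduced, on the far side of the lens.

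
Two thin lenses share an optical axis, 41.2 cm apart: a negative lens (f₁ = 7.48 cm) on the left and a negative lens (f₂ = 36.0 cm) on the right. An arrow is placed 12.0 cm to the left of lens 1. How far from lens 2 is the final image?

Lens 1 is diverging, so f₁ = −7.48 cm.
Lens 1: 1/d_i1 = 1/f₁ − 1/d_o1 = 1/(-7.48) − 1/(12.0) = -0.2170, so d_i1 = -4.608 cm.
The intermediate image is 4.608 cm to the left of lens 1 (virtual), which is 41.2 − (-4.608) = 45.81 cm to the left of lens 2, so d_o2 = +45.81 cm.
Lens 2 is diverging, so f₂ = −36.0 cm.
Lens 2: 1/d_i2 = 1/f₂ − 1/d_o2 = 1/(-36.0) − 1/(45.81) = -0.04961, so d_i2 = -20.2 cm.
The final image is virtual, 20.2 cm to the left of lens 2 (overall magnification ≈ 0.17).

20.2 cm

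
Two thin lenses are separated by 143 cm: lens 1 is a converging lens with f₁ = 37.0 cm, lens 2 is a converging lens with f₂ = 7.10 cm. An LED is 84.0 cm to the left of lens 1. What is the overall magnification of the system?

m = +0.0801

Lens 1: 1/d_i1 = 1/(37.0) − 1/(84.0) = 0.01512, so d_i1 = 66.13 cm; m₁ = −d_i1/d_o1 = -0.7873.
d_o2 = 143 − (66.13) = 76.87 cm.
Lens 2: 1/d_i2 = 1/(7.10) − 1/(76.87) = 0.1278, so d_i2 = 7.823 cm; m₂ = −d_i2/d_o2 = -0.1018.
m = m₁·m₂ = (-0.7873)(-0.1018) = +0.0801.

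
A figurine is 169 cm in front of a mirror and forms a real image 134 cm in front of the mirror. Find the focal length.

f = 74.7 cm (concave)

Real image ⇒ d_i = +134 cm.
1/f = 1/d_o + 1/d_i = 1/(169) + 1/(134) = 0.01338, so f = 74.7 cm.
Since f is positive, the mirror is concave.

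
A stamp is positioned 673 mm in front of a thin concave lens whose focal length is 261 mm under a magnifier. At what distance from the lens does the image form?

For a concave lens, f = -261 mm.
Lens equation: 1/q = 1/f − 1/p = 1/(-261.0) − 1/(673) = -0.003831 − 0.001486 = -0.005317, so q = -188 mm.
The image is virtual, upright and reduced, on the same side as the object.

188 mm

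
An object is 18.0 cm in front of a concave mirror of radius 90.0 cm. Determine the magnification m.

m = +1.67

f = R/2 = 90.0/2 = 45.00 cm.
1/d_i = 1/f − 1/d_o = 1/(45.00) − 1/(18.0) = -0.03333, so d_i = -30.00 cm.
m = −d_i/d_o = −(-30.00)/(18.0) = +1.67.
The image is virtual, upright and enlarged, behind the mirror.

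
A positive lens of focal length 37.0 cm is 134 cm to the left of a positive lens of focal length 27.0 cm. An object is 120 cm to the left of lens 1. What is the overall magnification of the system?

Lens 1: 1/d_i1 = 1/(37.0) − 1/(120) = 0.01869, so d_i1 = 53.49 cm; m₁ = −d_i1/d_o1 = -0.4458.
d_o2 = 134 − (53.49) = 80.51 cm.
Lens 2: 1/d_i2 = 1/(27.0) − 1/(80.51) = 0.02462, so d_i2 = 40.62 cm; m₂ = −d_i2/d_o2 = -0.5046.
m = m₁·m₂ = (-0.4458)(-0.5046) = +0.225.

m = +0.225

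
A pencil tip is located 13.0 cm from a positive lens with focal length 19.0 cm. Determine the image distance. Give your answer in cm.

41.2 cm

Thin-lens equation: 1/v = 1/f − 1/u = 1/(19.00) − 1/(13.0) = 0.05263 − 0.07692 = -0.02429, so v = -41.2 cm.
The image is virtual, upright and enlarged, on the same side as the object.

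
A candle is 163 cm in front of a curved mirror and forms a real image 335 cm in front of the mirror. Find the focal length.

Real image ⇒ d_i = +335 cm.
1/f = 1/d_o + 1/d_i = 1/(163) + 1/(335) = 0.009120, so f = 110 cm.
Since f is positive, the curved mirror is concave.

f = 110 cm (concave)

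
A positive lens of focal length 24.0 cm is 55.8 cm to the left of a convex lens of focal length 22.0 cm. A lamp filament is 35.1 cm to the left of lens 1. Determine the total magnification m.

Lens 1: 1/d_i1 = 1/(24.0) − 1/(35.1) = 0.01318, so d_i1 = 75.89 cm; m₁ = −d_i1/d_o1 = -2.162.
d_o2 = 55.8 − (75.89) = -20.09 cm (virtual object).
Lens 2: 1/d_i2 = 1/(22.0) − 1/(-20.09) = 0.09523, so d_i2 = 10.50 cm; m₂ = −d_i2/d_o2 = +0.5227.
m = m₁·m₂ = (-2.162)(+0.5227) = -1.13.

m = -1.13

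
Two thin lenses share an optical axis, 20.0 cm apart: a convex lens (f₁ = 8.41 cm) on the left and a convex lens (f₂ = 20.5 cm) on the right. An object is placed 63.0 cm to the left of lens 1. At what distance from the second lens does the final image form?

Lens 1: 1/d_i1 = 1/f₁ − 1/d_o1 = 1/(8.41) − 1/(63.0) = 0.1030, so d_i1 = 9.706 cm.
The intermediate image is 9.706 cm to the right of lens 1, which is 20.0 − (9.706) = 10.29 cm to the left of lens 2, so d_o2 = +10.29 cm.
Lens 2: 1/d_i2 = 1/f₂ − 1/d_o2 = 1/(20.5) − 1/(10.29) = -0.04840, so d_i2 = -20.7 cm.
The final image is virtual, 20.7 cm to the left of lens 2 (overall magnification ≈ -0.31).

20.7 cm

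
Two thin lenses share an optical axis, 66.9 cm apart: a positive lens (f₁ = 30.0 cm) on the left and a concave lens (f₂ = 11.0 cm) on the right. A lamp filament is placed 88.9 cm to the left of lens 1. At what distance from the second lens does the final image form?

Lens 1: 1/d_i1 = 1/f₁ − 1/d_o1 = 1/(30.0) − 1/(88.9) = 0.02208, so d_i1 = 45.28 cm.
The intermediate image is 45.28 cm to the right of lens 1, which is 66.9 − (45.28) = 21.62 cm to the left of lens 2, so d_o2 = +21.62 cm.
Lens 2 is diverging, so f₂ = −11.0 cm.
Lens 2: 1/d_i2 = 1/f₂ − 1/d_o2 = 1/(-11.0) − 1/(21.62) = -0.1372, so d_i2 = -7.29 cm.
The final image is virtual, 7.29 cm to the left of lens 2 (overall magnification ≈ -0.17).

7.29 cm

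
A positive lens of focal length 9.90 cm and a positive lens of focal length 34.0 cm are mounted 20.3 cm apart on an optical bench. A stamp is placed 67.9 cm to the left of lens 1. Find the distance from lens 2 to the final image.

Lens 1: 1/d_i1 = 1/f₁ − 1/d_o1 = 1/(9.90) − 1/(67.9) = 0.08628, so d_i1 = 11.59 cm.
The intermediate image is 11.59 cm to the right of lens 1, which is 20.3 − (11.59) = 8.710 cm to the left of lens 2, so d_o2 = +8.710 cm.
Lens 2: 1/d_i2 = 1/f₂ − 1/d_o2 = 1/(34.0) − 1/(8.710) = -0.08540, so d_i2 = -11.7 cm.
The final image is virtual, 11.7 cm to the left of lens 2 (overall magnification ≈ -0.23).

11.7 cm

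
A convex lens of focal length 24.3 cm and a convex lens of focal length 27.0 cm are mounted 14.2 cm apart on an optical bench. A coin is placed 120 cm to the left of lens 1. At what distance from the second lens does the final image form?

Lens 1: 1/d_i1 = 1/f₁ − 1/d_o1 = 1/(24.3) − 1/(120) = 0.03282, so d_i1 = 30.47 cm.
The intermediate image is 30.47 cm to the right of lens 1, which lies 16.27 cm to the right of lens 2 — a virtual object — so d_o2 = −16.27 cm.
Lens 2: 1/d_i2 = 1/f₂ − 1/d_o2 = 1/(27.0) − 1/(-16.27) = 0.09850, so d_i2 = 10.2 cm.
The final image is real, 10.2 cm to the right of lens 2 (overall magnification ≈ -0.16).

10.2 cm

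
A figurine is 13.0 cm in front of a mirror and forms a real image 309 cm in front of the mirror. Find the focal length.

Real image ⇒ d_i = +309 cm.
1/f = 1/d_o + 1/d_i = 1/(13.0) + 1/(309) = 0.08016, so f = 12.5 cm.
Since f is positive, the mirror is concave.

f = 12.5 cm (concave)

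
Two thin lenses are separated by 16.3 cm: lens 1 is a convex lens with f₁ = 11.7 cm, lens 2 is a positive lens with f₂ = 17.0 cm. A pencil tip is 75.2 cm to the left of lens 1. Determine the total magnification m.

Lens 1: 1/d_i1 = 1/(11.7) − 1/(75.2) = 0.07217, so d_i1 = 13.86 cm; m₁ = −d_i1/d_o1 = -0.1843.
d_o2 = 16.3 − (13.86) = 2.440 cm.
Lens 2: 1/d_i2 = 1/(17.0) − 1/(2.440) = -0.3510, so d_i2 = -2.849 cm; m₂ = −d_i2/d_o2 = +1.168.
m = m₁·m₂ = (-0.1843)(+1.168) = -0.215.

m = -0.215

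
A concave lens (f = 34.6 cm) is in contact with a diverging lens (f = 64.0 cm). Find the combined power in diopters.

P₁ = 1/f₁ = 1/(-0.346 m) = -2.890 D; P₂ = 1/f₂ = 1/(-0.640 m) = -1.562 D.
For thin lenses in contact, P = P₁ + P₂ = (-2.890) + (-1.562) = -4.45 D.

P = -4.45 D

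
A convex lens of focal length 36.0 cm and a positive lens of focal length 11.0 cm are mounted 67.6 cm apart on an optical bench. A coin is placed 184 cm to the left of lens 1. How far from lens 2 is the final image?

Lens 1: 1/d_i1 = 1/f₁ − 1/d_o1 = 1/(36.0) − 1/(184) = 0.02234, so d_i1 = 44.76 cm.
The intermediate image is 44.76 cm to the right of lens 1, which is 67.6 − (44.76) = 22.84 cm to the left of lens 2, so d_o2 = +22.84 cm.
Lens 2: 1/d_i2 = 1/f₂ − 1/d_o2 = 1/(11.0) − 1/(22.84) = 0.04713, so d_i2 = 21.2 cm.
The final image is real, 21.2 cm to the right of lens 2 (overall magnification ≈ 0.23).

21.2 cm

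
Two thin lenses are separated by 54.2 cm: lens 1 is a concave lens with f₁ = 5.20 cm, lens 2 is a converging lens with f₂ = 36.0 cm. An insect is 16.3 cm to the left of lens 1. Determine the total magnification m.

m = -0.393

f₁ = −5.20 cm (diverging).
Lens 1: 1/d_i1 = 1/(-5.20) − 1/(16.3) = -0.2537, so d_i1 = -3.942 cm; m₁ = −d_i1/d_o1 = +0.2418.
d_o2 = 54.2 − (-3.942) = 58.14 cm.
Lens 2: 1/d_i2 = 1/(36.0) − 1/(58.14) = 0.01058, so d_i2 = 94.54 cm; m₂ = −d_i2/d_o2 = -1.626.
m = m₁·m₂ = (+0.2418)(-1.626) = -0.393.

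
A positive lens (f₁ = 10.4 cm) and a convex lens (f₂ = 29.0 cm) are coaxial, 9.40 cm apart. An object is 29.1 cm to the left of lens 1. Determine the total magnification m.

Lens 1: 1/d_i1 = 1/(10.4) − 1/(29.1) = 0.06179, so d_i1 = 16.18 cm; m₁ = −d_i1/d_o1 = -0.5560.
d_o2 = 9.40 − (16.18) = -6.780 cm (virtual object).
Lens 2: 1/d_i2 = 1/(29.0) − 1/(-6.780) = 0.1820, so d_i2 = 5.495 cm; m₂ = −d_i2/d_o2 = +0.8105.
m = m₁·m₂ = (-0.5560)(+0.8105) = -0.451.

m = -0.451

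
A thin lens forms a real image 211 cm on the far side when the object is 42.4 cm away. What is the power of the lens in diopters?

P = +2.83 D

d_i = +211 cm.
1/f = 1/d_o + 1/d_i = 1/(42.4) + 1/(211) = 0.02832 cm⁻¹.
f = 35.31 cm = 0.3531 m, so P = 1/f = +2.83 D.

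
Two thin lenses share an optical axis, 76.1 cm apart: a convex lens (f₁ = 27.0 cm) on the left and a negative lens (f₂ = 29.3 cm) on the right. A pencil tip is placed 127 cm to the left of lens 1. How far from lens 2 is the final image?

Lens 1: 1/d_i1 = 1/f₁ − 1/d_o1 = 1/(27.0) − 1/(127) = 0.02916, so d_i1 = 34.29 cm.
The intermediate image is 34.29 cm to the right of lens 1, which is 76.1 − (34.29) = 41.81 cm to the left of lens 2, so d_o2 = +41.81 cm.
Lens 2 is diverging, so f₂ = −29.3 cm.
Lens 2: 1/d_i2 = 1/f₂ − 1/d_o2 = 1/(-29.3) − 1/(41.81) = -0.05805, so d_i2 = -17.2 cm.
The final image is virtual, 17.2 cm to the left of lens 2 (overall magnification ≈ -0.11).

17.2 cm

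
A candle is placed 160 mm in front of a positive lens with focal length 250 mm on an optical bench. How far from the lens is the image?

Thin-lens equation: 1/v = 1/f − 1/u = 1/(250.0) − 1/(160) = 0.004000 − 0.006250 = -0.002250, so v = -444 mm.
The image is virtual, upright and enlarged, on the same side as the object.

444 mm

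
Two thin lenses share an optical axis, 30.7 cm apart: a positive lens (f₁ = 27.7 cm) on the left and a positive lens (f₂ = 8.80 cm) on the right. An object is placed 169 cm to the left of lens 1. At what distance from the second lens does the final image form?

Lens 1: 1/d_i1 = 1/f₁ − 1/d_o1 = 1/(27.7) − 1/(169) = 0.03018, so d_i1 = 33.13 cm.
The intermediate image is 33.13 cm to the right of lens 1, which lies 2.430 cm to the right of lens 2 — a virtual object — so d_o2 = −2.430 cm.
Lens 2: 1/d_i2 = 1/f₂ − 1/d_o2 = 1/(8.80) − 1/(-2.430) = 0.5252, so d_i2 = 1.90 cm.
The final image is real, 1.90 cm to the right of lens 2 (overall magnification ≈ -0.15).

1.90 cm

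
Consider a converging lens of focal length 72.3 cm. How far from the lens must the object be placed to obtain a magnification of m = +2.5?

m = −d_i/d_o ⇒ d_i = −m·d_o.
1/f = 1/d_o + 1/d_i = 1/d_o − 1/(m·d_o) = (1 − 1/m)/d_o, so d_o = f(1 − 1/m) = (72.30)(1 − 1/(+2.5)) = 43.4 cm.

43.4 cm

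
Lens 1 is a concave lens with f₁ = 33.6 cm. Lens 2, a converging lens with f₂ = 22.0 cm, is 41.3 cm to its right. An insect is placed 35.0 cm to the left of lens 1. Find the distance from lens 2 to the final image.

35.3 cm

Lens 1 is diverging, so f₁ = −33.6 cm.
Lens 1: 1/d_i1 = 1/f₁ − 1/d_o1 = 1/(-33.6) − 1/(35.0) = -0.05833, so d_i1 = -17.14 cm.
The intermediate image is 17.14 cm to the left of lens 1 (virtual), which is 41.3 − (-17.14) = 58.44 cm to the left of lens 2, so d_o2 = +58.44 cm.
Lens 2: 1/d_i2 = 1/f₂ − 1/d_o2 = 1/(22.0) − 1/(58.44) = 0.02834, so d_i2 = 35.3 cm.
The final image is real, 35.3 cm to the right of lens 2 (overall magnification ≈ -0.30).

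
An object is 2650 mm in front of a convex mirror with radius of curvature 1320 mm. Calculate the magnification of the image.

m = +0.199

f = R/2 = 1320/2 = 660.0 mm; for a convex mirror, f = -660.0 mm.
1/d_i = 1/f − 1/d_o = 1/(-660.0) − 1/(2650) = -0.001893, so d_i = -528.4 mm.
m = −d_i/d_o = −(-528.4)/(2650) = +0.199.
The image is virtual, upright and reduced, behind the mirror.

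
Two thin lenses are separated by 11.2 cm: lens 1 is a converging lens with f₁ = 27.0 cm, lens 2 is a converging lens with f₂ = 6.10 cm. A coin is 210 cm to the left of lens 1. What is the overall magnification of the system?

Lens 1: 1/d_i1 = 1/(27.0) − 1/(210) = 0.03228, so d_i1 = 30.98 cm; m₁ = −d_i1/d_o1 = -0.1475.
d_o2 = 11.2 − (30.98) = -19.78 cm (virtual object).
Lens 2: 1/d_i2 = 1/(6.10) − 1/(-19.78) = 0.2145, so d_i2 = 4.662 cm; m₂ = −d_i2/d_o2 = +0.2357.
m = m₁·m₂ = (-0.1475)(+0.2357) = -0.0348.

m = -0.0348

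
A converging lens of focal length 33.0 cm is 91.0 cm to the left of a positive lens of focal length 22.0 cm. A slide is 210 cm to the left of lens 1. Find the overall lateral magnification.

m = +0.137

Lens 1: 1/d_i1 = 1/(33.0) − 1/(210) = 0.02554, so d_i1 = 39.15 cm; m₁ = −d_i1/d_o1 = -0.1864.
d_o2 = 91.0 − (39.15) = 51.85 cm.
Lens 2: 1/d_i2 = 1/(22.0) − 1/(51.85) = 0.02617, so d_i2 = 38.21 cm; m₂ = −d_i2/d_o2 = -0.7370.
m = m₁·m₂ = (-0.1864)(-0.7370) = +0.137.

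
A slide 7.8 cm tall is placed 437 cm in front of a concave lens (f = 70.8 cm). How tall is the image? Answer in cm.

1.09 cm

For a concave lens, f = -70.8 cm.
1/d_i = 1/f − 1/d_o = 1/(-70.80) − 1/(437) = -0.01641, so d_i = -60.93 cm.
m = −d_i/d_o = +0.1394.
|h_i| = |m|·h_o = 0.1394 × 7.8 = 1.09 cm. The image is virtual, upright and reduced, on the same side as the object.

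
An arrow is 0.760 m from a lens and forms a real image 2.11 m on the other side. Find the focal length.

f = 0.559 m (converging)

Real image ⇒ d_i = +2.11 m.
1/f = 1/d_o + 1/d_i = 1/(0.760) + 1/(2.11) = 1.790, so f = 0.559 m.
Since f is positive, the lens is converging.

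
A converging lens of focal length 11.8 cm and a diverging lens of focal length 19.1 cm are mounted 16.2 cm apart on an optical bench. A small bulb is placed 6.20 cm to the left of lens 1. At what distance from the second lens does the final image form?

Lens 1: 1/d_i1 = 1/f₁ − 1/d_o1 = 1/(11.8) − 1/(6.20) = -0.07654, so d_i1 = -13.06 cm.
The intermediate image is 13.06 cm to the left of lens 1 (virtual), which is 16.2 − (-13.06) = 29.26 cm to the left of lens 2, so d_o2 = +29.26 cm.
Lens 2 is diverging, so f₂ = −19.1 cm.
Lens 2: 1/d_i2 = 1/f₂ − 1/d_o2 = 1/(-19.1) − 1/(29.26) = -0.08653, so d_i2 = -11.6 cm.
The final image is virtual, 11.6 cm to the left of lens 2 (overall magnification ≈ 0.83).

11.6 cm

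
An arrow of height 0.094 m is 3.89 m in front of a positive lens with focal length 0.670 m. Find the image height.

0.0196 m

1/d_i = 1/f − 1/d_o = 1/(0.6700) − 1/(3.89) = 1.235, so d_i = 0.8094 m.
m = −d_i/d_o = -0.2081.
|h_i| = |m|·h_o = 0.2081 × 0.094 = 0.0196 m. The image is real, inverted and reduced, on the far side of the lens.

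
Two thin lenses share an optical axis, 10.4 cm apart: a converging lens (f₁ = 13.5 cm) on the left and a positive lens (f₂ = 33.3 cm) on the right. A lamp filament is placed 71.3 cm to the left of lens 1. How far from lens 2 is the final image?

5.26 cm

Lens 1: 1/d_i1 = 1/f₁ − 1/d_o1 = 1/(13.5) − 1/(71.3) = 0.06005, so d_i1 = 16.65 cm.
The intermediate image is 16.65 cm to the right of lens 1, which lies 6.250 cm to the right of lens 2 — a virtual object — so d_o2 = −6.250 cm.
Lens 2: 1/d_i2 = 1/f₂ − 1/d_o2 = 1/(33.3) − 1/(-6.250) = 0.1900, so d_i2 = 5.26 cm.
The final image is real, 5.26 cm to the right of lens 2 (overall magnification ≈ -0.20).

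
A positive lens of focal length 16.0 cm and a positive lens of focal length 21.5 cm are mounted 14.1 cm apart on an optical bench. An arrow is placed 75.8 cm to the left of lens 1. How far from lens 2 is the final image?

4.80 cm

Lens 1: 1/d_i1 = 1/f₁ − 1/d_o1 = 1/(16.0) − 1/(75.8) = 0.04931, so d_i1 = 20.28 cm.
The intermediate image is 20.28 cm to the right of lens 1, which lies 6.180 cm to the right of lens 2 — a virtual object — so d_o2 = −6.180 cm.
Lens 2: 1/d_i2 = 1/f₂ − 1/d_o2 = 1/(21.5) − 1/(-6.180) = 0.2083, so d_i2 = 4.80 cm.
The final image is real, 4.80 cm to the right of lens 2 (overall magnification ≈ -0.21).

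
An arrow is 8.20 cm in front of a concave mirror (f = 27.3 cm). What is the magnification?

1/d_i = 1/f − 1/d_o = 1/(27.30) − 1/(8.20) = -0.08532, so d_i = -11.72 cm.
m = −d_i/d_o = −(-11.72)/(8.20) = +1.43.
The image is virtual, upright and enlarged, behind the mirror.

m = +1.43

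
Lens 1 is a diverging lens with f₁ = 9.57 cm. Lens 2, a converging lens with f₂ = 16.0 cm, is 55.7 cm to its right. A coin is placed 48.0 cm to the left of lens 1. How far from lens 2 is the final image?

21.4 cm

Lens 1 is diverging, so f₁ = −9.57 cm.
Lens 1: 1/d_i1 = 1/f₁ − 1/d_o1 = 1/(-9.57) − 1/(48.0) = -0.1253, so d_i1 = -7.979 cm.
The intermediate image is 7.979 cm to the left of lens 1 (virtual), which is 55.7 − (-7.979) = 63.68 cm to the left of lens 2, so d_o2 = +63.68 cm.
Lens 2: 1/d_i2 = 1/f₂ − 1/d_o2 = 1/(16.0) − 1/(63.68) = 0.04680, so d_i2 = 21.4 cm.
The final image is real, 21.4 cm to the right of lens 2 (overall magnification ≈ -0.056).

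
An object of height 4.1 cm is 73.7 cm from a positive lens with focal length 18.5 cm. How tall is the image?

1.37 cm

1/d_i = 1/f − 1/d_o = 1/(18.50) − 1/(73.7) = 0.04049, so d_i = 24.70 cm.
m = −d_i/d_o = -0.3351.
|h_i| = |m|·h_o = 0.3351 × 4.1 = 1.37 cm. The image is real, inverted and reduced, on the far side of the lens.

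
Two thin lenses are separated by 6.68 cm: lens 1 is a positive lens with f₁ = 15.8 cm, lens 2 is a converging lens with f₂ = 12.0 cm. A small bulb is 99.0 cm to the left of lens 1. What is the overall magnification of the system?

m = -0.0945

Lens 1: 1/d_i1 = 1/(15.8) − 1/(99.0) = 0.05319, so d_i1 = 18.80 cm; m₁ = −d_i1/d_o1 = -0.1899.
d_o2 = 6.68 − (18.80) = -12.12 cm (virtual object).
Lens 2: 1/d_i2 = 1/(12.0) − 1/(-12.12) = 0.1658, so d_i2 = 6.030 cm; m₂ = −d_i2/d_o2 = +0.4975.
m = m₁·m₂ = (-0.1899)(+0.4975) = -0.0945.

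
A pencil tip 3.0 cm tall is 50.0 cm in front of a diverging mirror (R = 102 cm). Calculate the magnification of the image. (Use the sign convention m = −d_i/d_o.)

f = R/2 = 102/2 = 51.00 cm; for a diverging mirror, f = -51.00 cm.
1/d_i = 1/f − 1/d_o = 1/(-51.00) − 1/(50.0) = -0.03961, so d_i = -25.25 cm.
m = −d_i/d_o = −(-25.25)/(50.0) = +0.505.
The image is virtual, upright and reduced, behind the mirror.

m = +0.505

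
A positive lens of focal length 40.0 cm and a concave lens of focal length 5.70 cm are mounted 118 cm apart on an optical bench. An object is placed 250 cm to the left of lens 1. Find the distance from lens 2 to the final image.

Lens 1: 1/d_i1 = 1/f₁ − 1/d_o1 = 1/(40.0) − 1/(250) = 0.02100, so d_i1 = 47.62 cm.
The intermediate image is 47.62 cm to the right of lens 1, which is 118 − (47.62) = 70.38 cm to the left of lens 2, so d_o2 = +70.38 cm.
Lens 2 is diverging, so f₂ = −5.70 cm.
Lens 2: 1/d_i2 = 1/f₂ − 1/d_o2 = 1/(-5.70) − 1/(70.38) = -0.1896, so d_i2 = -5.27 cm.
The final image is virtual, 5.27 cm to the left of lens 2 (overall magnification ≈ -0.014).

5.27 cm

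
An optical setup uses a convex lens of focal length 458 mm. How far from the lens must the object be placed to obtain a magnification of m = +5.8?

m = −d_i/d_o ⇒ d_i = −m·d_o.
1/f = 1/d_o + 1/d_i = 1/d_o − 1/(m·d_o) = (1 − 1/m)/d_o, so d_o = f(1 − 1/m) = (458.0)(1 − 1/(+5.8)) = 379 mm.

379 mm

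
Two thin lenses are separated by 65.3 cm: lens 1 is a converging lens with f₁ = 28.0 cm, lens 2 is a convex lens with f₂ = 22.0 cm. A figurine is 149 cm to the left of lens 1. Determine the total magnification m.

m = +0.577

Lens 1: 1/d_i1 = 1/(28.0) − 1/(149) = 0.02900, so d_i1 = 34.48 cm; m₁ = −d_i1/d_o1 = -0.2314.
d_o2 = 65.3 − (34.48) = 30.82 cm.
Lens 2: 1/d_i2 = 1/(22.0) − 1/(30.82) = 0.01301, so d_i2 = 76.88 cm; m₂ = −d_i2/d_o2 = -2.494.
m = m₁·m₂ = (-0.2314)(-2.494) = +0.577.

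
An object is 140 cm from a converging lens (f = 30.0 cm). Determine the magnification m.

m = -0.273

1/d_i = 1/f − 1/d_o = 1/(30.00) − 1/(140) = 0.02619, so d_i = 38.18 cm.
m = −d_i/d_o = −(38.18)/(140) = -0.273.
The image is real, inverted and reduced, on the far side of the lens.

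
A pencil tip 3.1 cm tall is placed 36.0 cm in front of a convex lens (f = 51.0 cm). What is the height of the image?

10.5 cm

1/d_i = 1/f − 1/d_o = 1/(51.00) − 1/(36.0) = -0.008170, so d_i = -122.4 cm.
m = −d_i/d_o = +3.400.
|h_i| = |m|·h_o = 3.400 × 3.1 = 10.5 cm. The image is virtual, upright and enlarged, on the same side as the object.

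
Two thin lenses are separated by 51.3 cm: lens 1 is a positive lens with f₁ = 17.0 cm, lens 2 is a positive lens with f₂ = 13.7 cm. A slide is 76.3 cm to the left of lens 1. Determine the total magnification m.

m = +0.250

Lens 1: 1/d_i1 = 1/(17.0) − 1/(76.3) = 0.04572, so d_i1 = 21.87 cm; m₁ = −d_i1/d_o1 = -0.2866.
d_o2 = 51.3 − (21.87) = 29.43 cm.
Lens 2: 1/d_i2 = 1/(13.7) − 1/(29.43) = 0.03901, so d_i2 = 25.63 cm; m₂ = −d_i2/d_o2 = -0.8709.
m = m₁·m₂ = (-0.2866)(-0.8709) = +0.250.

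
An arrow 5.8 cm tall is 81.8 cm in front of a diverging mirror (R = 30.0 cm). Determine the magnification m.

f = R/2 = 30.0/2 = 15.00 cm; for a diverging mirror, f = -15.00 cm.
1/d_i = 1/f − 1/d_o = 1/(-15.00) − 1/(81.8) = -0.07889, so d_i = -12.68 cm.
m = −d_i/d_o = −(-12.68)/(81.8) = +0.155.
The image is virtual, upright and reduced, behind the mirror.

m = +0.155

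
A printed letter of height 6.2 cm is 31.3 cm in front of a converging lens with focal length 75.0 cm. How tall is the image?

10.6 cm

1/d_i = 1/f − 1/d_o = 1/(75.00) − 1/(31.3) = -0.01862, so d_i = -53.72 cm.
m = −d_i/d_o = +1.716.
|h_i| = |m|·h_o = 1.716 × 6.2 = 10.6 cm. The image is virtual, upright and enlarged, on the same side as the object.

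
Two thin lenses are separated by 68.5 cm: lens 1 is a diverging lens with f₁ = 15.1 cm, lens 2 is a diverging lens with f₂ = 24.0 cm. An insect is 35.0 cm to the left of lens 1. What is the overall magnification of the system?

f₁ = −15.1 cm (diverging).
Lens 1: 1/d_i1 = 1/(-15.1) − 1/(35.0) = -0.09480, so d_i1 = -10.55 cm; m₁ = −d_i1/d_o1 = +0.3014.
d_o2 = 68.5 − (-10.55) = 79.05 cm.
f₂ = −24.0 cm (diverging).
Lens 2: 1/d_i2 = 1/(-24.0) − 1/(79.05) = -0.05432, so d_i2 = -18.41 cm; m₂ = −d_i2/d_o2 = +0.2329.
m = m₁·m₂ = (+0.3014)(+0.2329) = +0.0702.

m = +0.0702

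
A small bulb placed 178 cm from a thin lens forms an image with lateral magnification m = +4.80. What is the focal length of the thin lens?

f = 225 cm (converging)

m = −d_i/d_o ⇒ d_i = −m·d_o = −(+4.80)·(178) = -854.4 cm.
1/f = 1/d_o + 1/d_i = 1/(178) + 1/(-854.4) = 0.004448, so f = 225 cm.
Since f is positive, the thin lens is converging.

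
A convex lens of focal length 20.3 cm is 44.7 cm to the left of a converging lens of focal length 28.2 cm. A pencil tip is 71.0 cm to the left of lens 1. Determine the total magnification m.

m = -0.947

Lens 1: 1/d_i1 = 1/(20.3) − 1/(71.0) = 0.03518, so d_i1 = 28.43 cm; m₁ = −d_i1/d_o1 = -0.4004.
d_o2 = 44.7 − (28.43) = 16.27 cm.
Lens 2: 1/d_i2 = 1/(28.2) − 1/(16.27) = -0.02600, so d_i2 = -38.46 cm; m₂ = −d_i2/d_o2 = +2.364.
m = m₁·m₂ = (-0.4004)(+2.364) = -0.947.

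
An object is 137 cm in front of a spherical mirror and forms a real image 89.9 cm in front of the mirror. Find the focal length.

f = 54.3 cm (concave)

Real image ⇒ d_i = +89.9 cm.
1/f = 1/d_o + 1/d_i = 1/(137) + 1/(89.9) = 0.01842, so f = 54.3 cm.
Since f is positive, the spherical mirror is concave.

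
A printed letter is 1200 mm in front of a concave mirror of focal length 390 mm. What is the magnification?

m = -0.481

1/d_i = 1/f − 1/d_o = 1/(390.0) − 1/(1200) = 0.001731, so d_i = 577.8 mm.
m = −d_i/d_o = −(577.8)/(1200) = -0.481.
The image is real, inverted and reduced, in front of the mirror.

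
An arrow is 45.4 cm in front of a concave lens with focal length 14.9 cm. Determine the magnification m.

m = +0.247

For a concave lens, f = -14.9 cm.
1/d_i = 1/f − 1/d_o = 1/(-14.90) − 1/(45.4) = -0.08914, so d_i = -11.22 cm.
m = −d_i/d_o = −(-11.22)/(45.4) = +0.247.
The image is virtual, upright and reduced, on the same side as the object.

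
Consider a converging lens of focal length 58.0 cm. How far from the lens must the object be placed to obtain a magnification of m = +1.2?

m = −d_i/d_o ⇒ d_i = −m·d_o.
1/f = 1/d_o + 1/d_i = 1/d_o − 1/(m·d_o) = (1 − 1/m)/d_o, so d_o = f(1 − 1/m) = (58.00)(1 − 1/(+1.2)) = 9.67 cm.

9.67 cm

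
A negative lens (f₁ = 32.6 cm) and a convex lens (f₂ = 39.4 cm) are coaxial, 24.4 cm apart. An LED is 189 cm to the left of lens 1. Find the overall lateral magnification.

f₁ = −32.6 cm (diverging).
Lens 1: 1/d_i1 = 1/(-32.6) − 1/(189) = -0.03597, so d_i1 = -27.80 cm; m₁ = −d_i1/d_o1 = +0.1471.
d_o2 = 24.4 − (-27.80) = 52.20 cm.
Lens 2: 1/d_i2 = 1/(39.4) − 1/(52.20) = 0.006224, so d_i2 = 160.7 cm; m₂ = −d_i2/d_o2 = -3.078.
m = m₁·m₂ = (+0.1471)(-3.078) = -0.453.

m = -0.453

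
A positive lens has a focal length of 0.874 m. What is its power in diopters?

P = +1.14 D

P = 1/f = 1/(0.874 m) = +1.14 D.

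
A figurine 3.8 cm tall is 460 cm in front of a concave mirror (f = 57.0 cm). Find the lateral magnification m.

1/d_i = 1/f − 1/d_o = 1/(57.00) − 1/(460) = 0.01537, so d_i = 65.06 cm.
m = −d_i/d_o = −(65.06)/(460) = -0.141.
The image is real, inverted and reduced, in front of the mirror.

m = -0.141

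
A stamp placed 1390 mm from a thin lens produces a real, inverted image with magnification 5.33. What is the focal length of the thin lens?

f = 1170 mm (converging)

m = −d_i/d_o ⇒ d_i = −m·d_o = −(-5.33)·(1390) = 7409 mm.
1/f = 1/d_o + 1/d_i = 1/(1390) + 1/(7409) = 0.0008544, so f = 1170 mm.
Since f is positive, the thin lens is converging.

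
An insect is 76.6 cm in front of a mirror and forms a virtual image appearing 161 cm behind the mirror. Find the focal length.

f = 146 cm (concave)

Virtual image ⇒ d_i = −161 cm.
1/f = 1/d_o + 1/d_i = 1/(76.6) + 1/(-161) = 0.006844, so f = 146 cm.
Since f is positive, the mirror is concave.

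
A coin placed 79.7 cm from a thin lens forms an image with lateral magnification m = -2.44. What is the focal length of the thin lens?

f = 56.5 cm (converging)

m = −d_i/d_o ⇒ d_i = −m·d_o = −(-2.44)·(79.7) = 194.5 cm.
1/f = 1/d_o + 1/d_i = 1/(79.7) + 1/(194.5) = 0.01769, so f = 56.5 cm.
Since f is positive, the thin lens is converging.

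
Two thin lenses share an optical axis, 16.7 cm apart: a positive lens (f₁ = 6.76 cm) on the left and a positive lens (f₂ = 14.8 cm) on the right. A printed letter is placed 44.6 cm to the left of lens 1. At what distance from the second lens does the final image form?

Lens 1: 1/d_i1 = 1/f₁ − 1/d_o1 = 1/(6.76) − 1/(44.6) = 0.1255, so d_i1 = 7.968 cm.
The intermediate image is 7.968 cm to the right of lens 1, which is 16.7 − (7.968) = 8.732 cm to the left of lens 2, so d_o2 = +8.732 cm.
Lens 2: 1/d_i2 = 1/f₂ − 1/d_o2 = 1/(14.8) − 1/(8.732) = -0.04695, so d_i2 = -21.3 cm.
The final image is virtual, 21.3 cm to the left of lens 2 (overall magnification ≈ -0.44).

21.3 cm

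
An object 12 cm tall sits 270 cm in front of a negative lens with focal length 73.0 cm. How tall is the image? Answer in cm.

For a negative lens, f = -73.0 cm.
1/d_i = 1/f − 1/d_o = 1/(-73.00) − 1/(270) = -0.01740, so d_i = -57.46 cm.
m = −d_i/d_o = +0.2128.
|h_i| = |m|·h_o = 0.2128 × 12 = 2.55 cm. The image is virtual, upright and reduced, on the same side as the object.

2.55 cm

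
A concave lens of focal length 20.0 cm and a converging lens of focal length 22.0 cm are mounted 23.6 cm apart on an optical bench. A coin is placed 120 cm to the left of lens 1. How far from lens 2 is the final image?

47.8 cm

Lens 1 is diverging, so f₁ = −20.0 cm.
Lens 1: 1/d_i1 = 1/f₁ − 1/d_o1 = 1/(-20.0) − 1/(120) = -0.05833, so d_i1 = -17.14 cm.
The intermediate image is 17.14 cm to the left of lens 1 (virtual), which is 23.6 − (-17.14) = 40.74 cm to the left of lens 2, so d_o2 = +40.74 cm.
Lens 2: 1/d_i2 = 1/f₂ − 1/d_o2 = 1/(22.0) − 1/(40.74) = 0.02091, so d_i2 = 47.8 cm.
The final image is real, 47.8 cm to the right of lens 2 (overall magnification ≈ -0.17).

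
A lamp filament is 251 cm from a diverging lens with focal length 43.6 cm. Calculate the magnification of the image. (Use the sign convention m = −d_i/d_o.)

For a diverging lens, f = -43.6 cm.
1/d_i = 1/f − 1/d_o = 1/(-43.60) − 1/(251) = -0.02692, so d_i = -37.15 cm.
m = −d_i/d_o = −(-37.15)/(251) = +0.148.
The image is virtual, upright and reduced, on the same side as the object.

m = +0.148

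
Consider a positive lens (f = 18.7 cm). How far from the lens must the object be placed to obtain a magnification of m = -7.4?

21.2 cm

m = −d_i/d_o ⇒ d_i = −m·d_o.
1/f = 1/d_o + 1/d_i = 1/d_o − 1/(m·d_o) = (1 − 1/m)/d_o, so d_o = f(1 − 1/m) = (18.70)(1 − 1/(-7.4)) = 21.2 cm.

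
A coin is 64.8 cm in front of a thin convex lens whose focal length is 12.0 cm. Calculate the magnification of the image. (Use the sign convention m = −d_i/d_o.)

1/d_i = 1/f − 1/d_o = 1/(12.00) − 1/(64.8) = 0.06790, so d_i = 14.73 cm.
m = −d_i/d_o = −(14.73)/(64.8) = -0.227.
The image is real, inverted and reduced, on the far side of the lens.

m = -0.227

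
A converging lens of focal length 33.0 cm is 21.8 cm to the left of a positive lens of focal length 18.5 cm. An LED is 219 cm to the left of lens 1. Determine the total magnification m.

m = -0.0923

Lens 1: 1/d_i1 = 1/(33.0) − 1/(219) = 0.02574, so d_i1 = 38.85 cm; m₁ = −d_i1/d_o1 = -0.1774.
d_o2 = 21.8 − (38.85) = -17.05 cm (virtual object).
Lens 2: 1/d_i2 = 1/(18.5) − 1/(-17.05) = 0.1127, so d_i2 = 8.873 cm; m₂ = −d_i2/d_o2 = +0.5204.
m = m₁·m₂ = (-0.1774)(+0.5204) = -0.0923.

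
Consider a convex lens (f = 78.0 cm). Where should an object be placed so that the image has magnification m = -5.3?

m = −d_i/d_o ⇒ d_i = −m·d_o.
1/f = 1/d_o + 1/d_i = 1/d_o − 1/(m·d_o) = (1 − 1/m)/d_o, so d_o = f(1 − 1/m) = (78.00)(1 − 1/(-5.3)) = 92.7 cm.

92.7 cm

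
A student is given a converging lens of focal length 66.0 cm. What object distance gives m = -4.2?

81.7 cm

m = −d_i/d_o ⇒ d_i = −m·d_o.
1/f = 1/d_o + 1/d_i = 1/d_o − 1/(m·d_o) = (1 − 1/m)/d_o, so d_o = f(1 − 1/m) = (66.00)(1 − 1/(-4.2)) = 81.7 cm.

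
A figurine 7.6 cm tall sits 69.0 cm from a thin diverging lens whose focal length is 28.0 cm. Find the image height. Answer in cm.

For a diverging lens, f = -28.0 cm.
1/d_i = 1/f − 1/d_o = 1/(-28.00) − 1/(69.0) = -0.05021, so d_i = -19.92 cm.
m = −d_i/d_o = +0.2887.
|h_i| = |m|·h_o = 0.2887 × 7.6 = 2.19 cm. The image is virtual, upright and reduced, on the same side as the object.

2.19 cm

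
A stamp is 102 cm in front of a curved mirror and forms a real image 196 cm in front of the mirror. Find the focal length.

f = 67.1 cm (concave)

Real image ⇒ d_i = +196 cm.
1/f = 1/d_o + 1/d_i = 1/(102) + 1/(196) = 0.01491, so f = 67.1 cm.
Since f is positive, the curved mirror is concave.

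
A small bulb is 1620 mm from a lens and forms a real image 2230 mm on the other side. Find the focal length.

f = 938 mm (converging)

Real image ⇒ d_i = +2230 mm.
1/f = 1/d_o + 1/d_i = 1/(1620) + 1/(2230) = 0.001066, so f = 938 mm.
Since f is positive, the lens is converging.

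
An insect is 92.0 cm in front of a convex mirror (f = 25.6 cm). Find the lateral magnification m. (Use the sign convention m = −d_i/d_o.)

m = +0.218

For a convex mirror, f = -25.6 cm.
1/d_i = 1/f − 1/d_o = 1/(-25.60) − 1/(92.0) = -0.04993, so d_i = -20.03 cm.
m = −d_i/d_o = −(-20.03)/(92.0) = +0.218.
The image is virtual, upright and reduced, behind the mirror.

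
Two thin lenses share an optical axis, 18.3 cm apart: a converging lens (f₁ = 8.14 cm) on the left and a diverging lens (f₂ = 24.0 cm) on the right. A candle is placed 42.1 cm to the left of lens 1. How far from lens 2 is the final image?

Lens 1: 1/d_i1 = 1/f₁ − 1/d_o1 = 1/(8.14) − 1/(42.1) = 0.09910, so d_i1 = 10.09 cm.
The intermediate image is 10.09 cm to the right of lens 1, which is 18.3 − (10.09) = 8.210 cm to the left of lens 2, so d_o2 = +8.210 cm.
Lens 2 is diverging, so f₂ = −24.0 cm.
Lens 2: 1/d_i2 = 1/f₂ − 1/d_o2 = 1/(-24.0) − 1/(8.210) = -0.1635, so d_i2 = -6.12 cm.
The final image is virtual, 6.12 cm to the left of lens 2 (overall magnification ≈ -0.18).

6.12 cm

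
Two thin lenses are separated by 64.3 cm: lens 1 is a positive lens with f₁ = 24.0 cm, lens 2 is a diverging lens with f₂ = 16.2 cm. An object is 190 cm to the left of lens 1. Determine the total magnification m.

m = -0.0442

Lens 1: 1/d_i1 = 1/(24.0) − 1/(190) = 0.03640, so d_i1 = 27.47 cm; m₁ = −d_i1/d_o1 = -0.1446.
d_o2 = 64.3 − (27.47) = 36.83 cm.
f₂ = −16.2 cm (diverging).
Lens 2: 1/d_i2 = 1/(-16.2) − 1/(36.83) = -0.08888, so d_i2 = -11.25 cm; m₂ = −d_i2/d_o2 = +0.3055.
m = m₁·m₂ = (-0.1446)(+0.3055) = -0.0442.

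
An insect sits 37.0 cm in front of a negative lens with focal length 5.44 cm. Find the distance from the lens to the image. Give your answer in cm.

For a negative lens, f = -5.44 cm.
Thin-lens equation: 1/q = 1/f − 1/p = 1/(-5.440) − 1/(37.0) = -0.1838 − 0.02703 = -0.2109, so q = -4.74 cm.
The image is virtual, upright and reduced, on the same side as the object.

4.74 cm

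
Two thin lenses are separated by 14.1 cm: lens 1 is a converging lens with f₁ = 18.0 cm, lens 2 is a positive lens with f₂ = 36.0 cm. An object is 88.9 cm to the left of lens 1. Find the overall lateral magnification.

Lens 1: 1/d_i1 = 1/(18.0) − 1/(88.9) = 0.04431, so d_i1 = 22.57 cm; m₁ = −d_i1/d_o1 = -0.2539.
d_o2 = 14.1 − (22.57) = -8.470 cm (virtual object).
Lens 2: 1/d_i2 = 1/(36.0) − 1/(-8.470) = 0.1458, so d_i2 = 6.857 cm; m₂ = −d_i2/d_o2 = +0.8095.
m = m₁·m₂ = (-0.2539)(+0.8095) = -0.206.

m = -0.206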